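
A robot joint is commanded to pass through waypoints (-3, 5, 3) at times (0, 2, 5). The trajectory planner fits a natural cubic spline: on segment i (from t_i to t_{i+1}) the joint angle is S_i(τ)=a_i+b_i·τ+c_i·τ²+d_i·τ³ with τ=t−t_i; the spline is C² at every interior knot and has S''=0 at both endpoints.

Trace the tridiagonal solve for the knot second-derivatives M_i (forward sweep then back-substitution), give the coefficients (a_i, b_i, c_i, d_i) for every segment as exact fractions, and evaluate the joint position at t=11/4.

  seg 0: a=-3 b=74/15 c=0 d=-7/30
  seg 1: a=5 b=32/15 c=-7/5 d=7/45
S(11/4) = 1881/320

Δ: Δ0=4, Δ1=-2/3
row 1: diag=10, rhs=-28; c'=3/10, d'=-14/5
back: M1=-14/5
M: M0=0, M1=-14/5, M2=0
seg 0: a=-3, c=M0/2=0, d=(M1−M0)/(6·2)=-7/30, b=Δ0−h0·(2M0+M1)/6=74/15
seg 1: a=5, c=M1/2=-7/5, d=(M2−M1)/(6·3)=7/45, b=Δ1−h1·(2M1+M2)/6=32/15
t_q=11/4 → seg 1, τ=3/4; S=5+32/15·τ+-7/5·τ²+7/45·τ³=1881/320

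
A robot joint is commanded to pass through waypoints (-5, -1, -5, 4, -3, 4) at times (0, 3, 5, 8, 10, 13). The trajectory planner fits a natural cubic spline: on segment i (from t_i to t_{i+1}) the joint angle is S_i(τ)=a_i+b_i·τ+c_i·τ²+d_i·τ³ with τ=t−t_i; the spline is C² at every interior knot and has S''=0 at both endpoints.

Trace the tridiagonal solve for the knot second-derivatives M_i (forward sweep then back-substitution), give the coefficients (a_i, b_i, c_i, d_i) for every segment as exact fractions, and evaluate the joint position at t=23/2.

  seg 0: a=-5 b=668/231 c=0 d=-40/231
  seg 1: a=-1 b=-412/231 c=-120/77 d=335/462
  seg 2: a=-5 b=158/231 c=215/77 d=-200/297
  seg 3: a=4 b=-172/231 c=-755/231 d=1747/1848
  seg 4: a=-3 b=-381/154 c=2221/924 d=-2221/8316
S(23/2) = -5431/2464

Δ: Δ0=4/3, Δ1=-2, Δ2=3, Δ3=-7/2, Δ4=7/3
row 1: diag=10, rhs=-20; c'=1/5, d'=-2
row 2: denom=10−2·1/5=48/5; d'=(30−2·-2)/(48/5)=85/24
row 3: denom=10−3·5/16=145/16; d'=(-39−3·85/24)/(145/16)=-794/145
row 4: denom=10−2·32/145=1386/145; d'=(35−2·-794/145)/(1386/145)=2221/462
back: M4=2221/462
back: M3=-794/145−32/145·2221/462=-1510/231
back: M2=85/24−5/16·-1510/231=430/77
back: M1=-2−1/5·430/77=-240/77
M: M0=0, M1=-240/77, M2=430/77, M3=-1510/231, M4=2221/462, M5=0
seg 0: a=-5, c=M0/2=0, d=(M1−M0)/(6·3)=-40/231, b=Δ0−h0·(2M0+M1)/6=668/231
seg 1: a=-1, c=M1/2=-120/77, d=(M2−M1)/(6·2)=335/462, b=Δ1−h1·(2M1+M2)/6=-412/231
seg 2: a=-5, c=M2/2=215/77, d=(M3−M2)/(6·3)=-200/297, b=Δ2−h2·(2M2+M3)/6=158/231
seg 3: a=4, c=M3/2=-755/231, d=(M4−M3)/(6·2)=1747/1848, b=Δ3−h3·(2M3+M4)/6=-172/231
seg 4: a=-3, c=M4/2=2221/924, d=(M5−M4)/(6·3)=-2221/8316, b=Δ4−h4·(2M4+M5)/6=-381/154
t_q=23/2 → seg 4, τ=3/2; S=-3+-381/154·τ+2221/924·τ²+-2221/8316·τ³=-5431/2464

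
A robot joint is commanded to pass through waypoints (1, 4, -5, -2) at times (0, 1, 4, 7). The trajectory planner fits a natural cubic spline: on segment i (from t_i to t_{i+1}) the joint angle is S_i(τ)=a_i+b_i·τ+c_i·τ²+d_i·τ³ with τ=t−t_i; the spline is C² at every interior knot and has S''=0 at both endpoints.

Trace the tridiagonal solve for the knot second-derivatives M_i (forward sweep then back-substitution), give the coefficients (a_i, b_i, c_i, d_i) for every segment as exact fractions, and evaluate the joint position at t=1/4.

  seg 0: a=1 b=115/29 c=0 d=-28/29
  seg 1: a=4 b=31/29 c=-84/29 d=134/261
  seg 2: a=-5 b=-71/29 c=50/29 d=-50/261
S(1/4) = 917/464

Δ: Δ0=3, Δ1=-3, Δ2=1
row 1: diag=8, rhs=-36; c'=3/8, d'=-9/2
row 2: denom=12−3·3/8=87/8; d'=(24−3·-9/2)/(87/8)=100/29
back: M2=100/29
back: M1=-9/2−3/8·100/29=-168/29
M: M0=0, M1=-168/29, M2=100/29, M3=0
seg 0: a=1, c=M0/2=0, d=(M1−M0)/(6·1)=-28/29, b=Δ0−h0·(2M0+M1)/6=115/29
seg 1: a=4, c=M1/2=-84/29, d=(M2−M1)/(6·3)=134/261, b=Δ1−h1·(2M1+M2)/6=31/29
seg 2: a=-5, c=M2/2=50/29, d=(M3−M2)/(6·3)=-50/261, b=Δ2−h2·(2M2+M3)/6=-71/29
t_q=1/4 → seg 0, τ=1/4; S=1+115/29·τ+0·τ²+-28/29·τ³=917/464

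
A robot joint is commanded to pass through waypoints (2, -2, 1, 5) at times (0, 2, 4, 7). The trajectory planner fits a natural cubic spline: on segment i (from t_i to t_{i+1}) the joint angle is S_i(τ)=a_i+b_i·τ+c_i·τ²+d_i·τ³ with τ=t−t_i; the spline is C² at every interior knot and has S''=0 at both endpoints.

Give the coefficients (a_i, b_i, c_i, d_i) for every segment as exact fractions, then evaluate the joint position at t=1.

  seg 0: a=2 b=-167/57 c=0 d=53/228
  seg 1: a=-2 b=-8/57 c=53/38 d=-131/456
  seg 2: a=1 b=227/114 c=-25/76 d=25/684
S(1) = -53/76

Δ: Δ0=-2, Δ1=3/2, Δ2=4/3
row 1: diag=8, rhs=21; c'=1/4, d'=21/8
row 2: denom=10−2·1/4=19/2; d'=(-1−2·21/8)/(19/2)=-25/38
back: M2=-25/38
back: M1=21/8−1/4·-25/38=53/19
M: M0=0, M1=53/19, M2=-25/38, M3=0
seg 0: a=2, c=M0/2=0, d=(M1−M0)/(6·2)=53/228, b=Δ0−h0·(2M0+M1)/6=-167/57
seg 1: a=-2, c=M1/2=53/38, d=(M2−M1)/(6·2)=-131/456, b=Δ1−h1·(2M1+M2)/6=-8/57
seg 2: a=1, c=M2/2=-25/76, d=(M3−M2)/(6·3)=25/684, b=Δ2−h2·(2M2+M3)/6=227/114
t_q=1 → seg 0, τ=1; S=2+-167/57·τ+0·τ²+53/228·τ³=-53/76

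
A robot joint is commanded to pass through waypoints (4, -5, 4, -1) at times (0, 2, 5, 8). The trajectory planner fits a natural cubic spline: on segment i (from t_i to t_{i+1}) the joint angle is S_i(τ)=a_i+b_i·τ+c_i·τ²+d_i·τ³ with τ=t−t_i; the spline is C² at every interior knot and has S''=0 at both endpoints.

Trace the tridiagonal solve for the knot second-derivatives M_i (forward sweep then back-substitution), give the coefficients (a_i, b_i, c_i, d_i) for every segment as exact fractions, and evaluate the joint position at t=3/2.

  seg 0: a=4 b=-1415/222 c=0 d=52/111
  seg 1: a=-5 b=-167/222 c=104/37 d=-1039/1998
  seg 2: a=4 b=230/111 c=-415/222 d=415/1998
S(3/2) = -589/148

Δ: Δ0=-9/2, Δ1=3, Δ2=-5/3
row 1: diag=10, rhs=45; c'=3/10, d'=9/2
row 2: denom=12−3·3/10=111/10; d'=(-28−3·9/2)/(111/10)=-415/111
back: M2=-415/111
back: M1=9/2−3/10·-415/111=208/37
M: M0=0, M1=208/37, M2=-415/111, M3=0
seg 0: a=4, c=M0/2=0, d=(M1−M0)/(6·2)=52/111, b=Δ0−h0·(2M0+M1)/6=-1415/222
seg 1: a=-5, c=M1/2=104/37, d=(M2−M1)/(6·3)=-1039/1998, b=Δ1−h1·(2M1+M2)/6=-167/222
seg 2: a=4, c=M2/2=-415/222, d=(M3−M2)/(6·3)=415/1998, b=Δ2−h2·(2M2+M3)/6=230/111
t_q=3/2 → seg 0, τ=3/2; S=4+-1415/222·τ+0·τ²+52/111·τ³=-589/148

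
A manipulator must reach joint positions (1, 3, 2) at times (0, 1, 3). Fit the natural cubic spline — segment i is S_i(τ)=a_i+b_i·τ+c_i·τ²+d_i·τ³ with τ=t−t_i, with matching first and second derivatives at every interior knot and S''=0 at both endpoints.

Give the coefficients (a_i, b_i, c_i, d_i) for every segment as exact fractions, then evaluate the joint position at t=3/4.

Δ: Δ0=2, Δ1=-1/2
row 1: diag=6, rhs=-15; c'=1/3, d'=-5/2
back: M1=-5/2
M: M0=0, M1=-5/2, M2=0
seg 0: a=1, c=M0/2=0, d=(M1−M0)/(6·1)=-5/12, b=Δ0−h0·(2M0+M1)/6=29/12
seg 1: a=3, c=M1/2=-5/4, d=(M2−M1)/(6·2)=5/24, b=Δ1−h1·(2M1+M2)/6=7/6
t_q=3/4 → seg 0, τ=3/4; S=1+29/12·τ+0·τ²+-5/12·τ³=675/256

  seg 0: a=1 b=29/12 c=0 d=-5/12
  seg 1: a=3 b=7/6 c=-5/4 d=5/24
S(3/4) = 675/256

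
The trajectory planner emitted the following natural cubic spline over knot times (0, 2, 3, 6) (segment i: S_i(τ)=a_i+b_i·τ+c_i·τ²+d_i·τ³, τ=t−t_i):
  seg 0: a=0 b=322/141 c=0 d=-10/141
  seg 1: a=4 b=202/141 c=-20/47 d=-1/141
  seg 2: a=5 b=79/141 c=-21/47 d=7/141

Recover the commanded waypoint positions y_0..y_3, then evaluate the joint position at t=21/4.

y_0 = S_0(0) = a_0 = 0
y_1 = S_1(0) = a_1 = 4
y_2 = S_2(0) = a_2 = 5
y_3 = S_2(3) = 4
t_q=21/4 is in segment 2 (τ=9/4); S_2(τ)=13729/3008

y_0=0 y_1=4 y_2=5 y_3=4
S(21/4) = 13729/3008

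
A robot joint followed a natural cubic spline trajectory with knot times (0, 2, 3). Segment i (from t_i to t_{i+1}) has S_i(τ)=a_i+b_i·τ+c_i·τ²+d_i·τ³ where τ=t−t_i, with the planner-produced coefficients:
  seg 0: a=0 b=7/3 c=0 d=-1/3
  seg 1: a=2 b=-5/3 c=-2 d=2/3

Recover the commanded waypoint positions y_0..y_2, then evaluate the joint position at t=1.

y_0 = S_0(0) = a_0 = 0
y_1 = S_1(0) = a_1 = 2
y_2 = S_1(1) = -1
t_q=1 is in segment 0 (τ=1); S_0(τ)=2

y_0=0 y_1=2 y_2=-1
S(1) = 2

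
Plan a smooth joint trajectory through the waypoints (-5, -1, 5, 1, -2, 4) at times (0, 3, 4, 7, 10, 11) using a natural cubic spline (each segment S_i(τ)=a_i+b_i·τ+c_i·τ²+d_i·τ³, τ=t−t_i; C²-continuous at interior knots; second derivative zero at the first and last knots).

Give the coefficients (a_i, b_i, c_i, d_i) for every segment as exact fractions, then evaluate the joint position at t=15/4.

  seg 0: a=-5 b=-263/327 c=0 d=233/981
  seg 1: a=-1 b=1834/327 c=233/109 d=-571/327
  seg 2: a=5 b=1519/327 c=-338/109 d=1087/2943
  seg 3: a=1 b=-1304/327 c=73/327 d=758/2943
  seg 4: a=-2 b=1408/327 c=277/109 d=-277/327
S(15/4) = 25617/6976

Δ: Δ0=4/3, Δ1=6, Δ2=-4/3, Δ3=-1, Δ4=6
row 1: diag=8, rhs=28; c'=1/8, d'=7/2
row 2: denom=8−1·1/8=63/8; d'=(-44−1·7/2)/(63/8)=-380/63
row 3: denom=12−3·8/21=76/7; d'=(2−3·-380/63)/(76/7)=211/114
row 4: denom=8−3·21/76=545/76; d'=(42−3·211/114)/(545/76)=554/109
back: M4=554/109
back: M3=211/114−21/76·554/109=146/327
back: M2=-380/63−8/21·146/327=-676/109
back: M1=7/2−1/8·-676/109=466/109
M: M0=0, M1=466/109, M2=-676/109, M3=146/327, M4=554/109, M5=0
seg 0: a=-5, c=M0/2=0, d=(M1−M0)/(6·3)=233/981, b=Δ0−h0·(2M0+M1)/6=-263/327
seg 1: a=-1, c=M1/2=233/109, d=(M2−M1)/(6·1)=-571/327, b=Δ1−h1·(2M1+M2)/6=1834/327
seg 2: a=5, c=M2/2=-338/109, d=(M3−M2)/(6·3)=1087/2943, b=Δ2−h2·(2M2+M3)/6=1519/327
seg 3: a=1, c=M3/2=73/327, d=(M4−M3)/(6·3)=758/2943, b=Δ3−h3·(2M3+M4)/6=-1304/327
seg 4: a=-2, c=M4/2=277/109, d=(M5−M4)/(6·1)=-277/327, b=Δ4−h4·(2M4+M5)/6=1408/327
t_q=15/4 → seg 1, τ=3/4; S=-1+1834/327·τ+233/109·τ²+-571/327·τ³=25617/6976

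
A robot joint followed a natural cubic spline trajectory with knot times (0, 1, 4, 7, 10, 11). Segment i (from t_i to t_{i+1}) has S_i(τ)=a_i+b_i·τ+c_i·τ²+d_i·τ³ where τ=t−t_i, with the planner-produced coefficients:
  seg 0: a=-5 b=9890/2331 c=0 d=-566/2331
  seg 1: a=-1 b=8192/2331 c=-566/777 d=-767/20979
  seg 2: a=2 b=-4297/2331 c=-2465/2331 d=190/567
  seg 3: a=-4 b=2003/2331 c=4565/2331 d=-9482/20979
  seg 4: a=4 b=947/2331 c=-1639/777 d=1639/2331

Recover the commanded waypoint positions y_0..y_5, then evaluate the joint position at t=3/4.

y_0=-5 y_1=-1 y_2=2 y_3=-4 y_4=4 y_5=3
S(3/4) = -6821/3552

y_0 = S_0(0) = a_0 = -5
y_1 = S_1(0) = a_1 = -1
y_2 = S_2(0) = a_2 = 2
y_3 = S_3(0) = a_3 = -4
y_4 = S_4(0) = a_4 = 4
y_5 = S_4(1) = 3
t_q=3/4 is in segment 0 (τ=3/4); S_0(τ)=-6821/3552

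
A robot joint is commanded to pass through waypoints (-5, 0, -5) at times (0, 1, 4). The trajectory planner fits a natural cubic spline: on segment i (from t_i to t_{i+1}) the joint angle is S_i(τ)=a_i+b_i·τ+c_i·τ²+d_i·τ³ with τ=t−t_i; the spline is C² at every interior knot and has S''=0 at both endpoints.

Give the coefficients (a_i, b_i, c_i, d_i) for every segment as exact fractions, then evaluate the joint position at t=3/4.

  seg 0: a=-5 b=35/6 c=0 d=-5/6
  seg 1: a=0 b=10/3 c=-5/2 d=5/18
S(3/4) = -125/128

Δ: Δ0=5, Δ1=-5/3
row 1: diag=8, rhs=-40; c'=3/8, d'=-5
back: M1=-5
M: M0=0, M1=-5, M2=0
seg 0: a=-5, c=M0/2=0, d=(M1−M0)/(6·1)=-5/6, b=Δ0−h0·(2M0+M1)/6=35/6
seg 1: a=0, c=M1/2=-5/2, d=(M2−M1)/(6·3)=5/18, b=Δ1−h1·(2M1+M2)/6=10/3
t_q=3/4 → seg 0, τ=3/4; S=-5+35/6·τ+0·τ²+-5/6·τ³=-125/128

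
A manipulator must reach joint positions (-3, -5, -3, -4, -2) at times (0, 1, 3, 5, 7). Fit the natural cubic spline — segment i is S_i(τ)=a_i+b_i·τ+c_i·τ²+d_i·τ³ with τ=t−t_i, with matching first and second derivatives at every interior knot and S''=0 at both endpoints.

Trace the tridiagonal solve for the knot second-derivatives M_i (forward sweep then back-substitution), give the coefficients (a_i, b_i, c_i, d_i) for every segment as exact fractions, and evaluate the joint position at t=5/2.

Δ: Δ0=-2, Δ1=1, Δ2=-1/2, Δ3=1
row 1: diag=6, rhs=18; c'=1/3, d'=3
row 2: denom=8−2·1/3=22/3; d'=(-9−2·3)/(22/3)=-45/22
row 3: denom=8−2·3/11=82/11; d'=(9−2·-45/22)/(82/11)=72/41
back: M3=72/41
back: M2=-45/22−3/11·72/41=-207/82
back: M1=3−1/3·-207/82=315/82
M: M0=0, M1=315/82, M2=-207/82, M3=72/41, M4=0
seg 0: a=-3, c=M0/2=0, d=(M1−M0)/(6·1)=105/164, b=Δ0−h0·(2M0+M1)/6=-433/164
seg 1: a=-5, c=M1/2=315/164, d=(M2−M1)/(6·2)=-87/164, b=Δ1−h1·(2M1+M2)/6=-59/82
seg 2: a=-3, c=M2/2=-207/164, d=(M3−M2)/(6·2)=117/328, b=Δ2−h2·(2M2+M3)/6=49/82
seg 3: a=-4, c=M3/2=36/41, d=(M4−M3)/(6·2)=-6/41, b=Δ3−h3·(2M3+M4)/6=-7/41
t_q=5/2 → seg 1, τ=3/2; S=-5+-59/82·τ+315/164·τ²+-87/164·τ³=-4655/1312

  seg 0: a=-3 b=-433/164 c=0 d=105/164
  seg 1: a=-5 b=-59/82 c=315/164 d=-87/164
  seg 2: a=-3 b=49/82 c=-207/164 d=117/328
  seg 3: a=-4 b=-7/41 c=36/41 d=-6/41
S(5/2) = -4655/1312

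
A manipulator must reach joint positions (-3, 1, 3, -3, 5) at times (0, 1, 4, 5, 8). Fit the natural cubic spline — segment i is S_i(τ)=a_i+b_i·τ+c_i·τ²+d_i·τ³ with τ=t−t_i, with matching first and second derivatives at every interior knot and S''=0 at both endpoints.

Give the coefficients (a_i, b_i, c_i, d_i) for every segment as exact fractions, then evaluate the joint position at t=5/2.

Δ: Δ0=4, Δ1=2/3, Δ2=-6, Δ3=8/3
row 1: diag=8, rhs=-20; c'=3/8, d'=-5/2
row 2: denom=8−3·3/8=55/8; d'=(-40−3·-5/2)/(55/8)=-52/11
row 3: denom=8−1·8/55=432/55; d'=(52−1·-52/11)/(432/55)=65/9
back: M3=65/9
back: M2=-52/11−8/55·65/9=-52/9
back: M1=-5/2−3/8·-52/9=-1/3
M: M0=0, M1=-1/3, M2=-52/9, M3=65/9, M4=0
seg 0: a=-3, c=M0/2=0, d=(M1−M0)/(6·1)=-1/18, b=Δ0−h0·(2M0+M1)/6=73/18
seg 1: a=1, c=M1/2=-1/6, d=(M2−M1)/(6·3)=-49/162, b=Δ1−h1·(2M1+M2)/6=35/9
seg 2: a=3, c=M2/2=-26/9, d=(M3−M2)/(6·1)=13/6, b=Δ2−h2·(2M2+M3)/6=-95/18
seg 3: a=-3, c=M3/2=65/18, d=(M4−M3)/(6·3)=-65/162, b=Δ3−h3·(2M3+M4)/6=-41/9
t_q=5/2 → seg 1, τ=3/2; S=1+35/9·τ+-1/6·τ²+-49/162·τ³=87/16

  seg 0: a=-3 b=73/18 c=0 d=-1/18
  seg 1: a=1 b=35/9 c=-1/6 d=-49/162
  seg 2: a=3 b=-95/18 c=-26/9 d=13/6
  seg 3: a=-3 b=-41/9 c=65/18 d=-65/162
S(5/2) = 87/16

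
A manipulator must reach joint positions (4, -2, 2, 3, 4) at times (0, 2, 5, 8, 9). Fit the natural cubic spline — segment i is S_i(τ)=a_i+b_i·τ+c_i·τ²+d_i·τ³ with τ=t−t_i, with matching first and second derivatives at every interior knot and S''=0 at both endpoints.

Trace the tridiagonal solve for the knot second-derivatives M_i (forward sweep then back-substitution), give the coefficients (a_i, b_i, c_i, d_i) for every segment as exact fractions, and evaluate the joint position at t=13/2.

Δ: Δ0=-3, Δ1=4/3, Δ2=1/3, Δ3=1
row 1: diag=10, rhs=26; c'=3/10, d'=13/5
row 2: denom=12−3·3/10=111/10; d'=(-6−3·13/5)/(111/10)=-46/37
row 3: denom=8−3·10/37=266/37; d'=(4−3·-46/37)/(266/37)=143/133
back: M3=143/133
back: M2=-46/37−10/37·143/133=-204/133
back: M1=13/5−3/10·-204/133=407/133
M: M0=0, M1=407/133, M2=-204/133, M3=143/133, M4=0
seg 0: a=4, c=M0/2=0, d=(M1−M0)/(6·2)=407/1596, b=Δ0−h0·(2M0+M1)/6=-1604/399
seg 1: a=-2, c=M1/2=407/266, d=(M2−M1)/(6·3)=-611/2394, b=Δ1−h1·(2M1+M2)/6=-383/399
seg 2: a=2, c=M2/2=-102/133, d=(M3−M2)/(6·3)=347/2394, b=Δ2−h2·(2M2+M3)/6=1061/798
seg 3: a=3, c=M3/2=143/266, d=(M4−M3)/(6·1)=-143/798, b=Δ3−h3·(2M3+M4)/6=256/399
t_q=13/2 → seg 2, τ=3/2; S=2+1061/798·τ+-102/133·τ²+347/2394·τ³=5869/2128

  seg 0: a=4 b=-1604/399 c=0 d=407/1596
  seg 1: a=-2 b=-383/399 c=407/266 d=-611/2394
  seg 2: a=2 b=1061/798 c=-102/133 d=347/2394
  seg 3: a=3 b=256/399 c=143/266 d=-143/798
S(13/2) = 5869/2128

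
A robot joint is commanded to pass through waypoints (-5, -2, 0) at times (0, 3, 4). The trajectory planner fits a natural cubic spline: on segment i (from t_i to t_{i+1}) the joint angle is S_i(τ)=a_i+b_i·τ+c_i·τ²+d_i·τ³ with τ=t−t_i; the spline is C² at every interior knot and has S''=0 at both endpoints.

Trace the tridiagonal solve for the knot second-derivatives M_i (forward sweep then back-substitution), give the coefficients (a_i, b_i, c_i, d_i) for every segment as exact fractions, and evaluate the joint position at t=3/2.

Δ: Δ0=1, Δ1=2
row 1: diag=8, rhs=6; c'=1/8, d'=3/4
back: M1=3/4
M: M0=0, M1=3/4, M2=0
seg 0: a=-5, c=M0/2=0, d=(M1−M0)/(6·3)=1/24, b=Δ0−h0·(2M0+M1)/6=5/8
seg 1: a=-2, c=M1/2=3/8, d=(M2−M1)/(6·1)=-1/8, b=Δ1−h1·(2M1+M2)/6=7/4
t_q=3/2 → seg 0, τ=3/2; S=-5+5/8·τ+0·τ²+1/24·τ³=-251/64

  seg 0: a=-5 b=5/8 c=0 d=1/24
  seg 1: a=-2 b=7/4 c=3/8 d=-1/8
S(3/2) = -251/64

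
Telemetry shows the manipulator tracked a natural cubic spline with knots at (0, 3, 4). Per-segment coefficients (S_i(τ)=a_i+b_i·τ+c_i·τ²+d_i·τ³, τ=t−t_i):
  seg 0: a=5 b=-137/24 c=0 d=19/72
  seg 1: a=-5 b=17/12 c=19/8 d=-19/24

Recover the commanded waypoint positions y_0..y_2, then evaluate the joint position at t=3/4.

y_0=5 y_1=-5 y_2=-2
S(3/4) = 425/512

y_0 = S_0(0) = a_0 = 5
y_1 = S_1(0) = a_1 = -5
y_2 = S_1(1) = -2
t_q=3/4 is in segment 0 (τ=3/4); S_0(τ)=425/512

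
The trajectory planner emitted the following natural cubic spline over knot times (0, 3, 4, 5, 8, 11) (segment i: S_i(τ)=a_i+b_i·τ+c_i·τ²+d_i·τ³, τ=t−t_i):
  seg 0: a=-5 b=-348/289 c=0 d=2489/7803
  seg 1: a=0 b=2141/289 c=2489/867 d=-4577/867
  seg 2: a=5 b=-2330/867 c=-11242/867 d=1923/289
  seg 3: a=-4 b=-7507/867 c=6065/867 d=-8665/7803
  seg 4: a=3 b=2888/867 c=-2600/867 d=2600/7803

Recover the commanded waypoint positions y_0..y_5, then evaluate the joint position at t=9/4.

y_0 = S_0(0) = a_0 = -5
y_1 = S_1(0) = a_1 = 0
y_2 = S_2(0) = a_2 = 5
y_3 = S_3(0) = a_3 = -4
y_4 = S_4(0) = a_4 = 3
y_5 = S_4(3) = -5
t_q=9/4 is in segment 0 (τ=9/4); S_0(τ)=-75389/18496

y_0=-5 y_1=0 y_2=5 y_3=-4 y_4=3 y_5=-5
S(9/4) = -75389/18496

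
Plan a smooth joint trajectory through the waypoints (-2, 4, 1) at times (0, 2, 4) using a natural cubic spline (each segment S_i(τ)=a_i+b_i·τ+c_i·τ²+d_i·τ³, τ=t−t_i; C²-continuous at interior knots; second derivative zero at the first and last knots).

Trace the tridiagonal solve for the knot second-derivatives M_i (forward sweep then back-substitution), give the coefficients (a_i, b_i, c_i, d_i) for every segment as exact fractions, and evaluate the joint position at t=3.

  seg 0: a=-2 b=33/8 c=0 d=-9/32
  seg 1: a=4 b=3/4 c=-27/16 d=9/32
S(3) = 107/32

Δ: Δ0=3, Δ1=-3/2
row 1: diag=8, rhs=-27; c'=1/4, d'=-27/8
back: M1=-27/8
M: M0=0, M1=-27/8, M2=0
seg 0: a=-2, c=M0/2=0, d=(M1−M0)/(6·2)=-9/32, b=Δ0−h0·(2M0+M1)/6=33/8
seg 1: a=4, c=M1/2=-27/16, d=(M2−M1)/(6·2)=9/32, b=Δ1−h1·(2M1+M2)/6=3/4
t_q=3 → seg 1, τ=1; S=4+3/4·τ+-27/16·τ²+9/32·τ³=107/32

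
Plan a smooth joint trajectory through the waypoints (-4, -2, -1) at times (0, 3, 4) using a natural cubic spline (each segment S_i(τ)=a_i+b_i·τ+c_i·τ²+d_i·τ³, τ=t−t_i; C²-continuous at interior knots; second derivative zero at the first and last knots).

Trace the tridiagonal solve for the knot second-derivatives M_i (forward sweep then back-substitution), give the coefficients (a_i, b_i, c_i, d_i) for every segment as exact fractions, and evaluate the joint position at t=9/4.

  seg 0: a=-4 b=13/24 c=0 d=1/72
  seg 1: a=-2 b=11/12 c=1/8 d=-1/24
S(9/4) = -1343/512

Δ: Δ0=2/3, Δ1=1
row 1: diag=8, rhs=2; c'=1/8, d'=1/4
back: M1=1/4
M: M0=0, M1=1/4, M2=0
seg 0: a=-4, c=M0/2=0, d=(M1−M0)/(6·3)=1/72, b=Δ0−h0·(2M0+M1)/6=13/24
seg 1: a=-2, c=M1/2=1/8, d=(M2−M1)/(6·1)=-1/24, b=Δ1−h1·(2M1+M2)/6=11/12
t_q=9/4 → seg 0, τ=9/4; S=-4+13/24·τ+0·τ²+1/72·τ³=-1343/512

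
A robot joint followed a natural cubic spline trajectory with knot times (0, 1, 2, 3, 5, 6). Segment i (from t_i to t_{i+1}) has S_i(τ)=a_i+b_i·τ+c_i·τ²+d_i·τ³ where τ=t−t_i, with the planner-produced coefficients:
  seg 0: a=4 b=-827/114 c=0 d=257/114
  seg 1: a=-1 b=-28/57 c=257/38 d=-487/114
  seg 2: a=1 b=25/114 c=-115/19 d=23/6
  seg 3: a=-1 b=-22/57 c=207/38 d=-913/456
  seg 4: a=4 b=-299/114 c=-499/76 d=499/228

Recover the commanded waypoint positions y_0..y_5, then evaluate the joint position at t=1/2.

y_0 = S_0(0) = a_0 = 4
y_1 = S_1(0) = a_1 = -1
y_2 = S_2(0) = a_2 = 1
y_3 = S_3(0) = a_3 = -1
y_4 = S_4(0) = a_4 = 4
y_5 = S_4(1) = -3
t_q=1/2 is in segment 0 (τ=1/2); S_0(τ)=199/304

y_0=4 y_1=-1 y_2=1 y_3=-1 y_4=4 y_5=-3
S(1/2) = 199/304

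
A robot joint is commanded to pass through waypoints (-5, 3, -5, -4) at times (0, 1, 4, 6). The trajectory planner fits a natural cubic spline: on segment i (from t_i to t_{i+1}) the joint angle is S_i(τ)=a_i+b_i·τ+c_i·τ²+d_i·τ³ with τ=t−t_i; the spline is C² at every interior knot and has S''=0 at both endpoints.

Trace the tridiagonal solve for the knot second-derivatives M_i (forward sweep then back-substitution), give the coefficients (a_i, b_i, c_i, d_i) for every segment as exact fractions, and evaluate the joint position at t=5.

Δ: Δ0=8, Δ1=-8/3, Δ2=1/2
row 1: diag=8, rhs=-64; c'=3/8, d'=-8
row 2: denom=10−3·3/8=71/8; d'=(19−3·-8)/(71/8)=344/71
back: M2=344/71
back: M1=-8−3/8·344/71=-697/71
M: M0=0, M1=-697/71, M2=344/71, M3=0
seg 0: a=-5, c=M0/2=0, d=(M1−M0)/(6·1)=-697/426, b=Δ0−h0·(2M0+M1)/6=4105/426
seg 1: a=3, c=M1/2=-697/142, d=(M2−M1)/(6·3)=347/426, b=Δ1−h1·(2M1+M2)/6=1007/213
seg 2: a=-5, c=M2/2=172/71, d=(M3−M2)/(6·2)=-86/213, b=Δ2−h2·(2M2+M3)/6=-1163/426
t_q=5 → seg 2, τ=1; S=-5+-1163/426·τ+172/71·τ²+-86/213·τ³=-811/142

  seg 0: a=-5 b=4105/426 c=0 d=-697/426
  seg 1: a=3 b=1007/213 c=-697/142 d=347/426
  seg 2: a=-5 b=-1163/426 c=172/71 d=-86/213
S(5) = -811/142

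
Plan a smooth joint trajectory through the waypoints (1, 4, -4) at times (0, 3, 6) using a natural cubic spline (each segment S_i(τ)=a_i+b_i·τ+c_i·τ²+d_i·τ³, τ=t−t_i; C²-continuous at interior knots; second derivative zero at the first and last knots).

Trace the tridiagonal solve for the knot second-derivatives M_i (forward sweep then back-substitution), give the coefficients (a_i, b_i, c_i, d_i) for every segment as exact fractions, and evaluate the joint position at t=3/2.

  seg 0: a=1 b=23/12 c=0 d=-11/108
  seg 1: a=4 b=-5/6 c=-11/12 d=11/108
S(3/2) = 113/32

Δ: Δ0=1, Δ1=-8/3
row 1: diag=12, rhs=-22; c'=1/4, d'=-11/6
back: M1=-11/6
M: M0=0, M1=-11/6, M2=0
seg 0: a=1, c=M0/2=0, d=(M1−M0)/(6·3)=-11/108, b=Δ0−h0·(2M0+M1)/6=23/12
seg 1: a=4, c=M1/2=-11/12, d=(M2−M1)/(6·3)=11/108, b=Δ1−h1·(2M1+M2)/6=-5/6
t_q=3/2 → seg 0, τ=3/2; S=1+23/12·τ+0·τ²+-11/108·τ³=113/32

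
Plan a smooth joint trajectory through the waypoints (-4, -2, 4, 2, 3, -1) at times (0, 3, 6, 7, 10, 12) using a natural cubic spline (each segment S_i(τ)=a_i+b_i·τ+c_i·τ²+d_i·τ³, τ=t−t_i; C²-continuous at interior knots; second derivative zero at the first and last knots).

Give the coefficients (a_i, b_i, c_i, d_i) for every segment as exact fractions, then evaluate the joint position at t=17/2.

  seg 0: a=-4 b=-341/2019 c=0 d=1687/18171
  seg 1: a=-2 b=4720/2019 c=1687/2019 d=-5743/18171
  seg 2: a=4 b=-2387/2019 c=-1352/673 d=2405/2019
  seg 3: a=2 b=-3284/2019 c=1053/673 d=-1840/6057
  seg 4: a=3 b=-890/2019 c=-787/673 d=787/4038
S(17/2) = 5533/2692

Δ: Δ0=2/3, Δ1=2, Δ2=-2, Δ3=1/3, Δ4=-2
row 1: diag=12, rhs=8; c'=1/4, d'=2/3
row 2: denom=8−3·1/4=29/4; d'=(-24−3·2/3)/(29/4)=-104/29
row 3: denom=8−1·4/29=228/29; d'=(14−1·-104/29)/(228/29)=85/38
row 4: denom=10−3·29/76=673/76; d'=(-14−3·85/38)/(673/76)=-1574/673
back: M4=-1574/673
back: M3=85/38−29/76·-1574/673=2106/673
back: M2=-104/29−4/29·2106/673=-2704/673
back: M1=2/3−1/4·-2704/673=3374/2019
M: M0=0, M1=3374/2019, M2=-2704/673, M3=2106/673, M4=-1574/673, M5=0
seg 0: a=-4, c=M0/2=0, d=(M1−M0)/(6·3)=1687/18171, b=Δ0−h0·(2M0+M1)/6=-341/2019
seg 1: a=-2, c=M1/2=1687/2019, d=(M2−M1)/(6·3)=-5743/18171, b=Δ1−h1·(2M1+M2)/6=4720/2019
seg 2: a=4, c=M2/2=-1352/673, d=(M3−M2)/(6·1)=2405/2019, b=Δ2−h2·(2M2+M3)/6=-2387/2019
seg 3: a=2, c=M3/2=1053/673, d=(M4−M3)/(6·3)=-1840/6057, b=Δ3−h3·(2M3+M4)/6=-3284/2019
seg 4: a=3, c=M4/2=-787/673, d=(M5−M4)/(6·2)=787/4038, b=Δ4−h4·(2M4+M5)/6=-890/2019
t_q=17/2 → seg 3, τ=3/2; S=2+-3284/2019·τ+1053/673·τ²+-1840/6057·τ³=5533/2692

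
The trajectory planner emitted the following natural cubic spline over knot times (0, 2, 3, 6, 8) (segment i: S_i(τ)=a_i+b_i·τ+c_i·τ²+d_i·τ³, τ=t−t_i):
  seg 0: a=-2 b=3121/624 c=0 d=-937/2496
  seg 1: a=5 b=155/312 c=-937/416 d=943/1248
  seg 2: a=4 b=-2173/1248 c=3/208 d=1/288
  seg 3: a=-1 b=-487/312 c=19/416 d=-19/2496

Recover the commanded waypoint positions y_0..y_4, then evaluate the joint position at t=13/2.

y_0=-2 y_1=5 y_2=4 y_3=-1 y_4=-4
S(13/2) = -11781/6656

y_0 = S_0(0) = a_0 = -2
y_1 = S_1(0) = a_1 = 5
y_2 = S_2(0) = a_2 = 4
y_3 = S_3(0) = a_3 = -1
y_4 = S_3(2) = -4
t_q=13/2 is in segment 3 (τ=1/2); S_3(τ)=-11781/6656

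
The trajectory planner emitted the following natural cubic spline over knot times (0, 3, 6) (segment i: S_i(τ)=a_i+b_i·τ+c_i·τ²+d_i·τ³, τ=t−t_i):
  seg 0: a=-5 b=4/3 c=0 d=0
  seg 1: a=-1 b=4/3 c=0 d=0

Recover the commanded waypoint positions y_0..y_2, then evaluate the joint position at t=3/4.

y_0=-5 y_1=-1 y_2=3
S(3/4) = -4

y_0 = S_0(0) = a_0 = -5
y_1 = S_1(0) = a_1 = -1
y_2 = S_1(3) = 3
t_q=3/4 is in segment 0 (τ=3/4); S_0(τ)=-4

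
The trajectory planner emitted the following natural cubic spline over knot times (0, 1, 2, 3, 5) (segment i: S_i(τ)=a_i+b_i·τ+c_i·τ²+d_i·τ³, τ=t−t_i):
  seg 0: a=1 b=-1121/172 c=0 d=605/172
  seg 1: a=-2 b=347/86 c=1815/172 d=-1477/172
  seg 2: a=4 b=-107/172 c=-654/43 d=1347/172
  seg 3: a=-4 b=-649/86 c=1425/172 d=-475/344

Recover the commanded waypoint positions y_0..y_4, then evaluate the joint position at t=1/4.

y_0 = S_0(0) = a_0 = 1
y_1 = S_1(0) = a_1 = -2
y_2 = S_2(0) = a_2 = 4
y_3 = S_3(0) = a_3 = -4
y_4 = S_3(2) = 3
t_q=1/4 is in segment 0 (τ=1/4); S_0(τ)=-6323/11008

y_0=1 y_1=-2 y_2=4 y_3=-4 y_4=3
S(1/4) = -6323/11008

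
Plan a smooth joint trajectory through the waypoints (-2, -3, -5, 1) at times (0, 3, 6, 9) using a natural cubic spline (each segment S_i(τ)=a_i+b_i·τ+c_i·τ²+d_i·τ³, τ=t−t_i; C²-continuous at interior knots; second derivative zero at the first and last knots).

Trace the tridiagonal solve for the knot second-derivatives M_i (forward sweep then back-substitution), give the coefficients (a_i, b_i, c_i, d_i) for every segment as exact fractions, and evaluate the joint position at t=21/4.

Δ: Δ0=-1/3, Δ1=-2/3, Δ2=2
row 1: diag=12, rhs=-2; c'=1/4, d'=-1/6
row 2: denom=12−3·1/4=45/4; d'=(16−3·-1/6)/(45/4)=22/15
back: M2=22/15
back: M1=-1/6−1/4·22/15=-8/15
M: M0=0, M1=-8/15, M2=22/15, M3=0
seg 0: a=-2, c=M0/2=0, d=(M1−M0)/(6·3)=-4/135, b=Δ0−h0·(2M0+M1)/6=-1/15
seg 1: a=-3, c=M1/2=-4/15, d=(M2−M1)/(6·3)=1/9, b=Δ1−h1·(2M1+M2)/6=-13/15
seg 2: a=-5, c=M2/2=11/15, d=(M3−M2)/(6·3)=-11/135, b=Δ2−h2·(2M2+M3)/6=8/15
t_q=21/4 → seg 1, τ=9/4; S=-3+-13/15·τ+-4/15·τ²+1/9·τ³=-1611/320

  seg 0: a=-2 b=-1/15 c=0 d=-4/135
  seg 1: a=-3 b=-13/15 c=-4/15 d=1/9
  seg 2: a=-5 b=8/15 c=11/15 d=-11/135
S(21/4) = -1611/320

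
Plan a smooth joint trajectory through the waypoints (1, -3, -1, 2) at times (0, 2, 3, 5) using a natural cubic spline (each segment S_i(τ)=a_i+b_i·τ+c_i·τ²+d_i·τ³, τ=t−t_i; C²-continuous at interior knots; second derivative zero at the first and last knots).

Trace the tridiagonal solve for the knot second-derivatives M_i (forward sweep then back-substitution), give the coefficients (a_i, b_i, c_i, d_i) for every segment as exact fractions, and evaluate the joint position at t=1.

Δ: Δ0=-2, Δ1=2, Δ2=3/2
row 1: diag=6, rhs=24; c'=1/6, d'=4
row 2: denom=6−1·1/6=35/6; d'=(-3−1·4)/(35/6)=-6/5
back: M2=-6/5
back: M1=4−1/6·-6/5=21/5
M: M0=0, M1=21/5, M2=-6/5, M3=0
seg 0: a=1, c=M0/2=0, d=(M1−M0)/(6·2)=7/20, b=Δ0−h0·(2M0+M1)/6=-17/5
seg 1: a=-3, c=M1/2=21/10, d=(M2−M1)/(6·1)=-9/10, b=Δ1−h1·(2M1+M2)/6=4/5
seg 2: a=-1, c=M2/2=-3/5, d=(M3−M2)/(6·2)=1/10, b=Δ2−h2·(2M2+M3)/6=23/10
t_q=1 → seg 0, τ=1; S=1+-17/5·τ+0·τ²+7/20·τ³=-41/20

  seg 0: a=1 b=-17/5 c=0 d=7/20
  seg 1: a=-3 b=4/5 c=21/10 d=-9/10
  seg 2: a=-1 b=23/10 c=-3/5 d=1/10
S(1) = -41/20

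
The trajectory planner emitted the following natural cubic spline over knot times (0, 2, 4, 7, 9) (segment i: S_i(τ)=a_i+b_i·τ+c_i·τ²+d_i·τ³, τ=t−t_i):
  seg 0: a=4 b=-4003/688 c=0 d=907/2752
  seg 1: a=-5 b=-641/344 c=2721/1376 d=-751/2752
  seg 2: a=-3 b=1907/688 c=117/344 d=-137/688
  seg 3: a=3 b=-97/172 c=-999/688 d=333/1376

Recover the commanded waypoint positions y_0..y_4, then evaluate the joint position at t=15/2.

y_0 = S_0(0) = a_0 = 4
y_1 = S_1(0) = a_1 = -5
y_2 = S_2(0) = a_2 = -3
y_3 = S_3(0) = a_3 = 3
y_4 = S_3(2) = -2
t_q=15/2 is in segment 3 (τ=1/2); S_3(τ)=26257/11008

y_0=4 y_1=-5 y_2=-3 y_3=3 y_4=-2
S(15/2) = 26257/11008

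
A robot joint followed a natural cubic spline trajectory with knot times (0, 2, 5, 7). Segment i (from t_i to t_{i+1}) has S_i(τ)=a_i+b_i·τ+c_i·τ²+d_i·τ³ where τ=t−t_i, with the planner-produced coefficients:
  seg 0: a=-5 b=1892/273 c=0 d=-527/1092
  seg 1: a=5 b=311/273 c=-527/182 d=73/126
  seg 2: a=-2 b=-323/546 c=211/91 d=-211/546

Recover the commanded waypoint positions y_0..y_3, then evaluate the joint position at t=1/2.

y_0=-5 y_1=5 y_2=-2 y_3=3
S(1/2) = -4645/2912

y_0 = S_0(0) = a_0 = -5
y_1 = S_1(0) = a_1 = 5
y_2 = S_2(0) = a_2 = -2
y_3 = S_2(2) = 3
t_q=1/2 is in segment 0 (τ=1/2); S_0(τ)=-4645/2912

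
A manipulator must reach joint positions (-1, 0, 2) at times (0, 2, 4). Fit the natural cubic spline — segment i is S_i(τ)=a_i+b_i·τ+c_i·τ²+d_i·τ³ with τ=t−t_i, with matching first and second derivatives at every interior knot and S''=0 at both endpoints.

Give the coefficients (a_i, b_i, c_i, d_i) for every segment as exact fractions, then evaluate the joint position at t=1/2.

  seg 0: a=-1 b=3/8 c=0 d=1/32
  seg 1: a=0 b=3/4 c=3/16 d=-1/32
S(1/2) = -207/256

Δ: Δ0=1/2, Δ1=1
row 1: diag=8, rhs=3; c'=1/4, d'=3/8
back: M1=3/8
M: M0=0, M1=3/8, M2=0
seg 0: a=-1, c=M0/2=0, d=(M1−M0)/(6·2)=1/32, b=Δ0−h0·(2M0+M1)/6=3/8
seg 1: a=0, c=M1/2=3/16, d=(M2−M1)/(6·2)=-1/32, b=Δ1−h1·(2M1+M2)/6=3/4
t_q=1/2 → seg 0, τ=1/2; S=-1+3/8·τ+0·τ²+1/32·τ³=-207/256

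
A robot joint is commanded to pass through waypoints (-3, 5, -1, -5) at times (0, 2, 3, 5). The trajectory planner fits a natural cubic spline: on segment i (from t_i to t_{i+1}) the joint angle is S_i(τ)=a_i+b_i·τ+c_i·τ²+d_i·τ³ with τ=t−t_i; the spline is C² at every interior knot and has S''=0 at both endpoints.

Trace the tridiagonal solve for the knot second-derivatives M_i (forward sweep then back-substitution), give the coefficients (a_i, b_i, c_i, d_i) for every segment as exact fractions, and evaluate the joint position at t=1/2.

Δ: Δ0=4, Δ1=-6, Δ2=-2
row 1: diag=6, rhs=-60; c'=1/6, d'=-10
row 2: denom=6−1·1/6=35/6; d'=(24−1·-10)/(35/6)=204/35
back: M2=204/35
back: M1=-10−1/6·204/35=-384/35
M: M0=0, M1=-384/35, M2=204/35, M3=0
seg 0: a=-3, c=M0/2=0, d=(M1−M0)/(6·2)=-32/35, b=Δ0−h0·(2M0+M1)/6=268/35
seg 1: a=5, c=M1/2=-192/35, d=(M2−M1)/(6·1)=14/5, b=Δ1−h1·(2M1+M2)/6=-116/35
seg 2: a=-1, c=M2/2=102/35, d=(M3−M2)/(6·2)=-17/35, b=Δ2−h2·(2M2+M3)/6=-206/35
t_q=1/2 → seg 0, τ=1/2; S=-3+268/35·τ+0·τ²+-32/35·τ³=5/7

  seg 0: a=-3 b=268/35 c=0 d=-32/35
  seg 1: a=5 b=-116/35 c=-192/35 d=14/5
  seg 2: a=-1 b=-206/35 c=102/35 d=-17/35
S(1/2) = 5/7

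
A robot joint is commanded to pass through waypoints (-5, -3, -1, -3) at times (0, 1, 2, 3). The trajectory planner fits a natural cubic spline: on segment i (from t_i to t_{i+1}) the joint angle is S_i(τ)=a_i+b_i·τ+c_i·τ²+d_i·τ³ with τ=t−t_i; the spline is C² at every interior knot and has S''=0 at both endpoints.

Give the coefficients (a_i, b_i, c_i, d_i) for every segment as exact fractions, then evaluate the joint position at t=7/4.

  seg 0: a=-5 b=26/15 c=0 d=4/15
  seg 1: a=-3 b=38/15 c=4/5 d=-4/3
  seg 2: a=-1 b=2/15 c=-16/5 d=16/15
S(7/4) = -97/80

Δ: Δ0=2, Δ1=2, Δ2=-2
row 1: diag=4, rhs=0; c'=1/4, d'=0
row 2: denom=4−1·1/4=15/4; d'=(-24−1·0)/(15/4)=-32/5
back: M2=-32/5
back: M1=0−1/4·-32/5=8/5
M: M0=0, M1=8/5, M2=-32/5, M3=0
seg 0: a=-5, c=M0/2=0, d=(M1−M0)/(6·1)=4/15, b=Δ0−h0·(2M0+M1)/6=26/15
seg 1: a=-3, c=M1/2=4/5, d=(M2−M1)/(6·1)=-4/3, b=Δ1−h1·(2M1+M2)/6=38/15
seg 2: a=-1, c=M2/2=-16/5, d=(M3−M2)/(6·1)=16/15, b=Δ2−h2·(2M2+M3)/6=2/15
t_q=7/4 → seg 1, τ=3/4; S=-3+38/15·τ+4/5·τ²+-4/3·τ³=-97/80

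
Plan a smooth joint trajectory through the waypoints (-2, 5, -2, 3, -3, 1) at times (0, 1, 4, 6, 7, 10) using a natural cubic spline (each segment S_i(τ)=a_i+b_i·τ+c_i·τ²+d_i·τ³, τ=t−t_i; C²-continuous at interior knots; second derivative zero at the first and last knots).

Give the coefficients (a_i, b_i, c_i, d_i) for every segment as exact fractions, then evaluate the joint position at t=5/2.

Δ: Δ0=7, Δ1=-7/3, Δ2=5/2, Δ3=-6, Δ4=4/3
row 1: diag=8, rhs=-56; c'=3/8, d'=-7
row 2: denom=10−3·3/8=71/8; d'=(29−3·-7)/(71/8)=400/71
row 3: denom=6−2·16/71=394/71; d'=(-51−2·400/71)/(394/71)=-4421/394
row 4: denom=8−1·71/394=3081/394; d'=(44−1·-4421/394)/(3081/394)=21757/3081
back: M4=21757/3081
back: M3=-4421/394−71/394·21757/3081=-38492/3081
back: M2=400/71−16/71·-38492/3081=26032/3081
back: M1=-7−3/8·26032/3081=-10443/1027
M: M0=0, M1=-10443/1027, M2=26032/3081, M3=-38492/3081, M4=21757/3081, M5=0
seg 0: a=-2, c=M0/2=0, d=(M1−M0)/(6·1)=-3481/2054, b=Δ0−h0·(2M0+M1)/6=17859/2054
seg 1: a=5, c=M1/2=-10443/2054, d=(M2−M1)/(6·3)=57361/55458, b=Δ1−h1·(2M1+M2)/6=3708/1027
seg 2: a=-2, c=M2/2=13016/3081, d=(M3−M2)/(6·2)=-5377/3081, b=Δ2−h2·(2M2+M3)/6=163/158
seg 3: a=3, c=M3/2=-19246/3081, d=(M4−M3)/(6·1)=20083/6162, b=Δ3−h3·(2M3+M4)/6=-18563/6162
seg 4: a=-3, c=M4/2=21757/6162, d=(M5−M4)/(6·3)=-21757/55458, b=Δ4−h4·(2M4+M5)/6=-5883/1027
t_q=5/2 → seg 1, τ=3/2; S=5+3708/1027·τ+-10443/2054·τ²+57361/55458·τ³=40539/16432

  seg 0: a=-2 b=17859/2054 c=0 d=-3481/2054
  seg 1: a=5 b=3708/1027 c=-10443/2054 d=57361/55458
  seg 2: a=-2 b=163/158 c=13016/3081 d=-5377/3081
  seg 3: a=3 b=-18563/6162 c=-19246/3081 d=20083/6162
  seg 4: a=-3 b=-5883/1027 c=21757/6162 d=-21757/55458
S(5/2) = 40539/16432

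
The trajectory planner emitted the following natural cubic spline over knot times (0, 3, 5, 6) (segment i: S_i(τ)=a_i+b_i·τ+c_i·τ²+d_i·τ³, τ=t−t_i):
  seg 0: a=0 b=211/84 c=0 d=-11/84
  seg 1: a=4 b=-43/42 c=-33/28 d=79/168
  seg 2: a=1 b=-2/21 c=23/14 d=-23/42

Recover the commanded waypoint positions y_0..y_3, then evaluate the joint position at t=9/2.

y_0 = S_0(0) = a_0 = 0
y_1 = S_1(0) = a_1 = 4
y_2 = S_2(0) = a_2 = 1
y_3 = S_2(1) = 2
t_q=9/2 is in segment 1 (τ=3/2); S_1(τ)=627/448

y_0=0 y_1=4 y_2=1 y_3=2
S(9/2) = 627/448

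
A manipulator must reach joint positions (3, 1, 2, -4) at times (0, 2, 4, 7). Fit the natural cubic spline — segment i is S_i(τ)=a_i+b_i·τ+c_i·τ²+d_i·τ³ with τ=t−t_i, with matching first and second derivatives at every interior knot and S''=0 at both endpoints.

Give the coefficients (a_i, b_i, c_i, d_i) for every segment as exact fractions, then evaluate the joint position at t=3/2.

  seg 0: a=3 b=-29/19 c=0 d=5/38
  seg 1: a=1 b=1/19 c=15/19 d=-43/152
  seg 2: a=2 b=-7/38 c=-69/76 d=23/228
S(3/2) = 351/304

Δ: Δ0=-1, Δ1=1/2, Δ2=-2
row 1: diag=8, rhs=9; c'=1/4, d'=9/8
row 2: denom=10−2·1/4=19/2; d'=(-15−2·9/8)/(19/2)=-69/38
back: M2=-69/38
back: M1=9/8−1/4·-69/38=30/19
M: M0=0, M1=30/19, M2=-69/38, M3=0
seg 0: a=3, c=M0/2=0, d=(M1−M0)/(6·2)=5/38, b=Δ0−h0·(2M0+M1)/6=-29/19
seg 1: a=1, c=M1/2=15/19, d=(M2−M1)/(6·2)=-43/152, b=Δ1−h1·(2M1+M2)/6=1/19
seg 2: a=2, c=M2/2=-69/76, d=(M3−M2)/(6·3)=23/228, b=Δ2−h2·(2M2+M3)/6=-7/38
t_q=3/2 → seg 0, τ=3/2; S=3+-29/19·τ+0·τ²+5/38·τ³=351/304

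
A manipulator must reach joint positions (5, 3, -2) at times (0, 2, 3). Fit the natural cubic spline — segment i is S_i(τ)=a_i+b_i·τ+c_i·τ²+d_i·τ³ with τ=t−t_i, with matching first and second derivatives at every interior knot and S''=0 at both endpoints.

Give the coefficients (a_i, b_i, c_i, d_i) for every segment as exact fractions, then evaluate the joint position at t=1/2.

  seg 0: a=5 b=1/3 c=0 d=-1/3
  seg 1: a=3 b=-11/3 c=-2 d=2/3
S(1/2) = 41/8

Δ: Δ0=-1, Δ1=-5
row 1: diag=6, rhs=-24; c'=1/6, d'=-4
back: M1=-4
M: M0=0, M1=-4, M2=0
seg 0: a=5, c=M0/2=0, d=(M1−M0)/(6·2)=-1/3, b=Δ0−h0·(2M0+M1)/6=1/3
seg 1: a=3, c=M1/2=-2, d=(M2−M1)/(6·1)=2/3, b=Δ1−h1·(2M1+M2)/6=-11/3
t_q=1/2 → seg 0, τ=1/2; S=5+1/3·τ+0·τ²+-1/3·τ³=41/8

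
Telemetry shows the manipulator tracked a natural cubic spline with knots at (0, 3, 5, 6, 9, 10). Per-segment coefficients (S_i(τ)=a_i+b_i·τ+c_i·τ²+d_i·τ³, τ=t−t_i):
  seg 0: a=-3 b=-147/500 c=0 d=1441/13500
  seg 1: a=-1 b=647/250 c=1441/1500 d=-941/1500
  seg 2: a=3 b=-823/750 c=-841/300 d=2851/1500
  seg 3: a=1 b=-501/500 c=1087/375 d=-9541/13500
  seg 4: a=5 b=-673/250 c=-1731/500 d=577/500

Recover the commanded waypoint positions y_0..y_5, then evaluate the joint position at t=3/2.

y_0 = S_0(0) = a_0 = -3
y_1 = S_1(0) = a_1 = -1
y_2 = S_2(0) = a_2 = 3
y_3 = S_3(0) = a_3 = 1
y_4 = S_4(0) = a_4 = 5
y_5 = S_4(1) = 0
t_q=3/2 is in segment 0 (τ=3/2); S_0(τ)=-12323/4000

y_0=-3 y_1=-1 y_2=3 y_3=1 y_4=5 y_5=0
S(3/2) = -12323/4000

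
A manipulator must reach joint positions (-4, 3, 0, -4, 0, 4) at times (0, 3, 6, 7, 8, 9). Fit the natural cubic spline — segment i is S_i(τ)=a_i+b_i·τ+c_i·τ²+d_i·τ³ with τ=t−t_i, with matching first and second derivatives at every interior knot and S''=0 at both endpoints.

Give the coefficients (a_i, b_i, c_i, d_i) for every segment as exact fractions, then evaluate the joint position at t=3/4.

  seg 0: a=-4 b=3400/1257 c=0 d=-467/11313
  seg 1: a=3 b=1999/1257 c=-467/1257 d=-1855/11313
  seg 2: a=0 b=-6368/1257 c=-774/419 d=3662/1257
  seg 3: a=-4 b=-26/1257 c=2888/419 d=-3610/1257
  seg 4: a=0 b=6472/1257 c=-722/419 d=722/1257
S(3/4) = -53331/26816

Δ: Δ0=7/3, Δ1=-1, Δ2=-4, Δ3=4, Δ4=4
row 1: diag=12, rhs=-20; c'=1/4, d'=-5/3
row 2: denom=8−3·1/4=29/4; d'=(-18−3·-5/3)/(29/4)=-52/29
row 3: denom=4−1·4/29=112/29; d'=(48−1·-52/29)/(112/29)=361/28
row 4: denom=4−1·29/112=419/112; d'=(0−1·361/28)/(419/112)=-1444/419
back: M4=-1444/419
back: M3=361/28−29/112·-1444/419=5776/419
back: M2=-52/29−4/29·5776/419=-1548/419
back: M1=-5/3−1/4·-1548/419=-934/1257
M: M0=0, M1=-934/1257, M2=-1548/419, M3=5776/419, M4=-1444/419, M5=0
seg 0: a=-4, c=M0/2=0, d=(M1−M0)/(6·3)=-467/11313, b=Δ0−h0·(2M0+M1)/6=3400/1257
seg 1: a=3, c=M1/2=-467/1257, d=(M2−M1)/(6·3)=-1855/11313, b=Δ1−h1·(2M1+M2)/6=1999/1257
seg 2: a=0, c=M2/2=-774/419, d=(M3−M2)/(6·1)=3662/1257, b=Δ2−h2·(2M2+M3)/6=-6368/1257
seg 3: a=-4, c=M3/2=2888/419, d=(M4−M3)/(6·1)=-3610/1257, b=Δ3−h3·(2M3+M4)/6=-26/1257
seg 4: a=0, c=M4/2=-722/419, d=(M5−M4)/(6·1)=722/1257, b=Δ4−h4·(2M4+M5)/6=6472/1257
t_q=3/4 → seg 0, τ=3/4; S=-4+3400/1257·τ+0·τ²+-467/11313·τ³=-53331/26816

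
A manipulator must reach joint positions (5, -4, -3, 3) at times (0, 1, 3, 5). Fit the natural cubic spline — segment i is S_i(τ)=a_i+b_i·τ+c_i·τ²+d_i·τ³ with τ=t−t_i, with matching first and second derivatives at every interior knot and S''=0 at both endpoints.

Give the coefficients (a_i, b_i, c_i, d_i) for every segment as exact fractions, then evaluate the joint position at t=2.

Δ: Δ0=-9, Δ1=1/2, Δ2=3
row 1: diag=6, rhs=57; c'=1/3, d'=19/2
row 2: denom=8−2·1/3=22/3; d'=(15−2·19/2)/(22/3)=-6/11
back: M2=-6/11
back: M1=19/2−1/3·-6/11=213/22
M: M0=0, M1=213/22, M2=-6/11, M3=0
seg 0: a=5, c=M0/2=0, d=(M1−M0)/(6·1)=71/44, b=Δ0−h0·(2M0+M1)/6=-467/44
seg 1: a=-4, c=M1/2=213/44, d=(M2−M1)/(6·2)=-75/88, b=Δ1−h1·(2M1+M2)/6=-127/22
seg 2: a=-3, c=M2/2=-3/11, d=(M3−M2)/(6·2)=1/22, b=Δ2−h2·(2M2+M3)/6=37/11
t_q=2 → seg 1, τ=1; S=-4+-127/22·τ+213/44·τ²+-75/88·τ³=-509/88

  seg 0: a=5 b=-467/44 c=0 d=71/44
  seg 1: a=-4 b=-127/22 c=213/44 d=-75/88
  seg 2: a=-3 b=37/11 c=-3/11 d=1/22
S(2) = -509/88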